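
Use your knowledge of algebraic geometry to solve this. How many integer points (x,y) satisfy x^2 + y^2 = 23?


Systematically check integer values of x where x^2 <= 23.
For each valid x, check if 23 - x^2 is a perfect square.
Total integer solutions found: 0

0


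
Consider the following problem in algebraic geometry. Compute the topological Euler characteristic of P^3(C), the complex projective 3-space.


The complex projective space P^3 has one cell in each even real dimension 0, 2, ..., 6.
The cohomology groups are H^{2k}(P^3) = Z for k = 0,...,3, and 0 otherwise.
Euler characteristic = sum of Betti numbers = 1 per even-dimensional cohomology group.
chi(P^3) = 3 + 1 = 4

4


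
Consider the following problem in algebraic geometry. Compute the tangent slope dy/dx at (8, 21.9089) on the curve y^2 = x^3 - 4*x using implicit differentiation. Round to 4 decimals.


Using implicit differentiation of y^2 = x^3 - 4*x:
2y * dy/dx = 3x^2 - 4
dy/dx = (3x^2 - 4)/(2y)
Numerator: 3*8^2 - 4 = 188
Denominator: 2*21.9089 = 43.8178
dy/dx = 188/43.8178 = 4.2905

4.2905


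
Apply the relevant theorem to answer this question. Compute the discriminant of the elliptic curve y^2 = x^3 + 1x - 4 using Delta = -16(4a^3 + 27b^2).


Compute each component:
4a^3 = 4*1^3 = 4*1 = 4
27b^2 = 27*(-4)^2 = 27*16 = 432
4a^3 + 27b^2 = 4 + 432 = 436
Delta = -16*436 = -6976

-6976


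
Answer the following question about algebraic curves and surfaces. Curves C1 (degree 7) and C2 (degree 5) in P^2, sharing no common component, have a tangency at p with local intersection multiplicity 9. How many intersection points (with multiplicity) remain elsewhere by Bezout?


By Bezout's theorem, the total intersection number is d1 * d2.
Total = 7 * 5 = 35
Intersection multiplicity at p = 9
Remaining intersections = 35 - 9 = 26

26


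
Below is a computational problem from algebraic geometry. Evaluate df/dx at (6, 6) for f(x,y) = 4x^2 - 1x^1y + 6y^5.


df/dx = 2*4*x^1 + 1*(-1)*x^0*y
At (6,6): 2*4*6^1 + 1*(-1)*6^0*6
= 48 - 6
= 42

42


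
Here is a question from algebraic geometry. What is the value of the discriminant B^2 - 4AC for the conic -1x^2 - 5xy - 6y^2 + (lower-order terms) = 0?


The discriminant of a conic Ax^2 + Bxy + Cy^2 + ... = 0 is B^2 - 4AC.
B^2 = (-5)^2 = 25
4AC = 4*(-1)*(-6) = 24
Discriminant = 25 - 24 = 1

1


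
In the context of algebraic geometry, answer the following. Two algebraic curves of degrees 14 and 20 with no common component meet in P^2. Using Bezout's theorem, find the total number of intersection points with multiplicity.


Bezout's theorem states the intersection count equals the product of degrees.
Intersection count = 14 * 20 = 280

280


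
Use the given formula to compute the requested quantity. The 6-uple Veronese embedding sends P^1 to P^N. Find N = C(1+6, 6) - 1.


The Veronese embedding v_d: P^n -> P^N maps each point to all
degree-d monomials in n+1 homogeneous coordinates.
N = C(n+d, d) - 1
N = C(1+6, 6) - 1
N = C(7, 6) - 1
C(7, 6) = 7
N = 7 - 1 = 6

6


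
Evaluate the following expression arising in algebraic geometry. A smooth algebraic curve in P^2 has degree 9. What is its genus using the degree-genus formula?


Using the genus formula for smooth plane curves:
g = (d-1)(d-2)/2
g = (9-1)(9-2)/2
g = 8*7/2
g = 56/2 = 28

28


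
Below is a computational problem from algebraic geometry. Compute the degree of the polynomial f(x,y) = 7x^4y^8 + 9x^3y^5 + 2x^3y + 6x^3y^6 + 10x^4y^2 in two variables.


Examine each term for its total degree (sum of exponents).
  Term '7x^4y^8' has total degree 4+8 = 12.
  Term '9x^3y^5' has total degree 3+5 = 8.
  Term '2x^3y' has total degree 3+1 = 4.
  Term '6x^3y^6' has total degree 3+6 = 9.
  Term '10x^4y^2' has total degree 4+2 = 6.
The maximum total degree among all terms is 12.

12


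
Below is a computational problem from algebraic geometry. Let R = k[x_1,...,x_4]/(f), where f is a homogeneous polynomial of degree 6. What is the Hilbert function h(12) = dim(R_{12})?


For R = k[x_1,...,x_n]/(f) with f homogeneous of degree e:
The Hilbert series is (1 - t^e)/(1 - t)^n.
So h(d) = C(d+n-1, n-1) - C(d-e+n-1, n-1) for d >= e.
With n=4, e=6, d=12:
C(12+4-1, 4-1) = C(15, 3) = 455
C(12-6+4-1, 4-1) = C(9, 3) = 84
h(12) = 455 - 84 = 371

371


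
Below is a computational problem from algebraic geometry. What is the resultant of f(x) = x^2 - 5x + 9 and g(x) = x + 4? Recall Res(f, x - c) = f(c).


For Res(f, x - c), we evaluate f at x = c.
f(-4) = (-4)^2 - 5*(-4) + 9
= 16 + 20 + 9
= 36 + 9 = 45
Res(f, g) = 45

45


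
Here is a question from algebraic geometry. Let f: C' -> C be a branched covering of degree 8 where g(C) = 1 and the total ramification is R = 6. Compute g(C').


Riemann-Hurwitz formula: 2g' - 2 = d(2g - 2) + R
Given: d = 8, g = 1, R = 6
2g' - 2 = 8*(2*1 - 2) + 6
2g' - 2 = 8*0 + 6
2g' - 2 = 0 + 6 = 6
2g' = 8
g' = 4

4


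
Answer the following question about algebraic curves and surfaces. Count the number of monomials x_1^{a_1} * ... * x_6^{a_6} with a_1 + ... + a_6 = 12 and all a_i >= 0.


The number of degree-12 monomials in 6 variables is C(d+n-1, n-1).
= C(12+6-1, 6-1) = C(17, 5)
= 6188

6188


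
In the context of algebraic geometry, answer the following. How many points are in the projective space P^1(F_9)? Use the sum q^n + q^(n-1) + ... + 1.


P^1(F_9) has (q^(n+1) - 1)/(q - 1) points.
= 9^1 + 9^0
= 9 + 1
= 10

10


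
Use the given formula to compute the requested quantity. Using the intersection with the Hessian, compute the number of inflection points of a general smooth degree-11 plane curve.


For a general smooth plane curve C of degree d, the inflection points are
the intersection of C with its Hessian curve, which has degree 3(d-2).
By Bezout, the total intersection number is d * 3(d-2) = 11 * 27 = 297.
For a general curve every flex is ordinary, so each contributes
multiplicity 1 to C·Hess(C), and the number of distinct inflection
points is 3d(d-2).
Inflection points = 3*11*(11-2) = 3*11*9 = 297

297


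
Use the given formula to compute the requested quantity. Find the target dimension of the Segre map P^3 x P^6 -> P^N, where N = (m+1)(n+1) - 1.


The Segre embedding maps P^m x P^n into P^N via
all products of coordinates from each factor.
N = (m+1)(n+1) - 1
N = (3+1)(6+1) - 1
N = 4*7 - 1
N = 28 - 1 = 27

27


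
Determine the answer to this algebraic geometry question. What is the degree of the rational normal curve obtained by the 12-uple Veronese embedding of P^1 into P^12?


The rational normal curve in P^12 is the image of P^1 under the 12-uple Veronese.
A general hyperplane in P^12 pulls back to a degree-12 form on P^1, which has 12 zeros,
so the curve meets a general hyperplane in 12 points. Degree = 12.

12


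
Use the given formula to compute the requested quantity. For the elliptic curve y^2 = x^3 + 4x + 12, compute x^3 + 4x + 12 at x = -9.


Compute x^3 + 4x + 12 at x = -9:
x^3 = (-9)^3 = -729
4*x = 4*(-9) = -36
Sum: -729 - 36 + 12 = -753

-753


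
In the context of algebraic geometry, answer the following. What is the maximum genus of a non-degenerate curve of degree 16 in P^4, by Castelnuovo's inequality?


Castelnuovo's bound: write d - 1 = m(r-1) + epsilon with 0 <= epsilon < r-1.
d - 1 = 16 - 1 = 15
r - 1 = 4 - 1 = 3
15 = 5*3 + 0, so m = 5, epsilon = 0
pi(d, r) = m(m-1)(r-1)/2 + m*epsilon
= 5*4*3/2 + 5*0
= 60/2 + 0
= 30 + 0 = 30

30


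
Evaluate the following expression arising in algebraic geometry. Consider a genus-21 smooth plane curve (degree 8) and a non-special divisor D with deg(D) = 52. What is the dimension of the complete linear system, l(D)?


First, compute the genus of a smooth plane curve of degree 8:
g = (d-1)(d-2)/2 = (8-1)(8-2)/2 = 21
For a non-special divisor D (i.e., h^1(D) = 0), Riemann-Roch gives:
l(D) = deg(D) - g + 1
Since deg(D) = 52 >= 2g - 1 = 41, D is non-special.
l(D) = 52 - 21 + 1 = 32

32


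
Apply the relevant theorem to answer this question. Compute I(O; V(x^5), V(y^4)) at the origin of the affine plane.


The intersection multiplicity of V(x^a) and V(y^b) at the origin is:
I(O; V(x^5), V(y^4)) = dim_k(k[x,y]/(x^5, y^4))
A basis for k[x,y]/(x^5, y^4) is the set of monomials x^i * y^j
where 0 <= i < 5 and 0 <= j < 4.
The number of such monomials is 5 * 4 = 20

20


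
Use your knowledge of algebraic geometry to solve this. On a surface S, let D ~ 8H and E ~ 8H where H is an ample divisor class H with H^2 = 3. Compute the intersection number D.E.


Using bilinearity of the intersection pairing on a surface S:
(aH).(bH) = ab * (H.H)
We have H^2 = 3.
D.E = (8H).(8H) = 8*8*3
= 64*3
= 192

192


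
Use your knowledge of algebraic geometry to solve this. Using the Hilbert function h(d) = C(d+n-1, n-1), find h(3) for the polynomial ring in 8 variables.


The Hilbert function for the polynomial ring in 8 variables is:
h(d) = C(d+n-1, n-1)
h(3) = C(3+8-1, 8-1) = C(10, 7)
= 10! / (7! * 3!)
= 120

120


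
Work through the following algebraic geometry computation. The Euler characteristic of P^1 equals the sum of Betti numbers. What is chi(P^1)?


The complex projective space P^1 has one cell in each even real dimension 0, 2, ..., 2.
The cohomology groups are H^{2k}(P^1) = Z for k = 0,...,1, and 0 otherwise.
Euler characteristic = sum of Betti numbers = 1 per even-dimensional cohomology group.
chi(P^1) = 1 + 1 = 2

2


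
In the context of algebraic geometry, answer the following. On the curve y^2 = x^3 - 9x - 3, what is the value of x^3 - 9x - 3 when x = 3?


Compute x^3 - 9x - 3 at x = 3:
x^3 = 3^3 = 27
(-9)*x = (-9)*3 = -27
Sum: 27 - 27 - 3 = -3

-3


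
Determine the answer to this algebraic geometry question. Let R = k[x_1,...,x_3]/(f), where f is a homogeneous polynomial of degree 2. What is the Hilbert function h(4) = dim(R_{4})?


For R = k[x_1,...,x_n]/(f) with f homogeneous of degree e:
The Hilbert series is (1 - t^e)/(1 - t)^n.
So h(d) = C(d+n-1, n-1) - C(d-e+n-1, n-1) for d >= e.
With n=3, e=2, d=4:
C(4+3-1, 3-1) = C(6, 2) = 15
C(4-2+3-1, 3-1) = C(4, 2) = 6
h(4) = 15 - 6 = 9

9


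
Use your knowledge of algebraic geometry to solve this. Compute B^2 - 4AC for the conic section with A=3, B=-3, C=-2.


The discriminant of a conic Ax^2 + Bxy + Cy^2 + ... = 0 is B^2 - 4AC.
B^2 = (-3)^2 = 9
4AC = 4*3*(-2) = -24
Discriminant = 9 + 24 = 33

33


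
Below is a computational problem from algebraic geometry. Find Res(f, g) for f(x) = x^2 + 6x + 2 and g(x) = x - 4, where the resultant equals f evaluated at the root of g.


For Res(f, x - c), we evaluate f at x = c.
f(4) = 4^2 + 6*4 + 2
= 16 + 24 + 2
= 40 + 2 = 42
Res(f, g) = 42

42


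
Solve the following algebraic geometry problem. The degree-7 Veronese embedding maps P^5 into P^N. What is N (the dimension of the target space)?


The Veronese embedding v_d: P^n -> P^N maps each point to all
degree-d monomials in n+1 homogeneous coordinates.
N = C(n+d, d) - 1
N = C(5+7, 7) - 1
N = C(12, 7) - 1
C(12, 7) = 792
N = 792 - 1 = 791

791


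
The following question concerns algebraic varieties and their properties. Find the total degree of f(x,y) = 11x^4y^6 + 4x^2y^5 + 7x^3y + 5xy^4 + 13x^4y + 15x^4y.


Examine each term for its total degree (sum of exponents).
  Term '11x^4y^6' has total degree 4+6 = 10.
  Term '4x^2y^5' has total degree 2+5 = 7.
  Term '7x^3y' has total degree 3+1 = 4.
  Term '5xy^4' has total degree 1+4 = 5.
  Term '13x^4y' has total degree 4+1 = 5.
  Term '15x^4y' has total degree 4+1 = 5.
The maximum total degree among all terms is 10.

10


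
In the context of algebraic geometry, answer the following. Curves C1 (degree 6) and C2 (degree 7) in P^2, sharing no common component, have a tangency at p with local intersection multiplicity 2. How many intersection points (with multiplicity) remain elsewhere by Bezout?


By Bezout's theorem, the total intersection number is d1 * d2.
Total = 6 * 7 = 42
Intersection multiplicity at p = 2
Remaining intersections = 42 - 2 = 40

40


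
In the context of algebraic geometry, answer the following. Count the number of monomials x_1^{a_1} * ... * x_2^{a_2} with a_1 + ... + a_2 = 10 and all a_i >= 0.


The number of degree-10 monomials in 2 variables is C(d+n-1, n-1).
= C(10+2-1, 2-1) = C(11, 1)
= 11

11


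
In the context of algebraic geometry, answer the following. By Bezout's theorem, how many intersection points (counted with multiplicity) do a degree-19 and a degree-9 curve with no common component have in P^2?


Bezout's theorem states the intersection count equals the product of degrees.
Intersection count = 19 * 9 = 171

171


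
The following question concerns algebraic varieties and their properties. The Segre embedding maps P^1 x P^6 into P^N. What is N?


The Segre embedding maps P^m x P^n into P^N via
all products of coordinates from each factor.
N = (m+1)(n+1) - 1
N = (1+1)(6+1) - 1
N = 2*7 - 1
N = 14 - 1 = 13

13


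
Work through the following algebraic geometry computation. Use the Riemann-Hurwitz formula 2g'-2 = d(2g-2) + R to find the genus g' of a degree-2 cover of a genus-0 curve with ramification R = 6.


Riemann-Hurwitz formula: 2g' - 2 = d(2g - 2) + R
Given: d = 2, g = 0, R = 6
2g' - 2 = 2*(2*0 - 2) + 6
2g' - 2 = 2*(-2) + 6
2g' - 2 = -4 + 6 = 2
2g' = 4
g' = 2

2


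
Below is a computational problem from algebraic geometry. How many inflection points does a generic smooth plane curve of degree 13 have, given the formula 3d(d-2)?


For a general smooth plane curve C of degree d, the inflection points are
the intersection of C with its Hessian curve, which has degree 3(d-2).
By Bezout, the total intersection number is d * 3(d-2) = 13 * 33 = 429.
For a general curve every flex is ordinary, so each contributes
multiplicity 1 to C·Hess(C), and the number of distinct inflection
points is 3d(d-2).
Inflection points = 3*13*(13-2) = 3*13*11 = 429

429


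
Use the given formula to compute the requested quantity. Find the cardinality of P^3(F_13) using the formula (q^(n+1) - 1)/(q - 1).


P^3(F_13) has (q^(n+1) - 1)/(q - 1) points.
= 13^3 + 13^2 + 13^1 + 13^0
= 2197 + 169 + 13 + 1
= 2380

2380


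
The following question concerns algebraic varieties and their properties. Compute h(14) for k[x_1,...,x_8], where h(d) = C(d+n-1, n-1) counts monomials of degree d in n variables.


The Hilbert function for the polynomial ring in 8 variables is:
h(d) = C(d+n-1, n-1)
h(14) = C(14+8-1, 8-1) = C(21, 7)
= 21! / (7! * 14!)
= 116280

116280


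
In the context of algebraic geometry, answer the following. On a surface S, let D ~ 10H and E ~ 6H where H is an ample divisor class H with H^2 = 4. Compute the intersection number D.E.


Using bilinearity of the intersection pairing on a surface S:
(aH).(bH) = ab * (H.H)
We have H^2 = 4.
D.E = (10H).(6H) = 10*6*4
= 60*4
= 240

240


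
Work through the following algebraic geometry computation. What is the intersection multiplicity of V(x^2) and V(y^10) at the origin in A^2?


The intersection multiplicity of V(x^a) and V(y^b) at the origin is:
I(O; V(x^2), V(y^10)) = dim_k(k[x,y]/(x^2, y^10))
A basis for k[x,y]/(x^2, y^10) is the set of monomials x^i * y^j
where 0 <= i < 2 and 0 <= j < 10.
The number of such monomials is 2 * 10 = 20

20


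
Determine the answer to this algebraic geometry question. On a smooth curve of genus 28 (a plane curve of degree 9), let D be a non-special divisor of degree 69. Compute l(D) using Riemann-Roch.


First, compute the genus of a smooth plane curve of degree 9:
g = (d-1)(d-2)/2 = (9-1)(9-2)/2 = 28
For a non-special divisor D (i.e., h^1(D) = 0), Riemann-Roch gives:
l(D) = deg(D) - g + 1
Since deg(D) = 69 >= 2g - 1 = 55, D is non-special.
l(D) = 69 - 28 + 1 = 42

42


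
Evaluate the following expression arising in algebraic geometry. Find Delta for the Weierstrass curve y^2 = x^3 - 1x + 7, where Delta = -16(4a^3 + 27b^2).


Compute each component:
4a^3 = 4*(-1)^3 = 4*(-1) = -4
27b^2 = 27*7^2 = 27*49 = 1323
4a^3 + 27b^2 = -4 + 1323 = 1319
Delta = -16*1319 = -21104

-21104


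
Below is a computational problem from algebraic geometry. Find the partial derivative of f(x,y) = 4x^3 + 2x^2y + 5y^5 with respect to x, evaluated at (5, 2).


df/dx = 3*4*x^2 + 2*2*x^1*y
At (5,2): 3*4*5^2 + 2*2*5^1*2
= 300 + 40
= 340

340


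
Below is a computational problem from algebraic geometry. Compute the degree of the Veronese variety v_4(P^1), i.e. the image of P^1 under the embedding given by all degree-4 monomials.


The Veronese variety v_4(P^1) has degree d^r.
d^r = 4^1 = 4

4


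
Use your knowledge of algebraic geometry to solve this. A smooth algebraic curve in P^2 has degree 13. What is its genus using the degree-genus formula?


Using the genus formula for smooth plane curves:
g = (d-1)(d-2)/2
g = (13-1)(13-2)/2
g = 12*11/2
g = 132/2 = 66

66


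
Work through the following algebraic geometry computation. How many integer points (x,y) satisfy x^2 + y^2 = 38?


Systematically check integer values of x where x^2 <= 38.
For each valid x, check if 38 - x^2 is a perfect square.
Total integer solutions found: 0

0


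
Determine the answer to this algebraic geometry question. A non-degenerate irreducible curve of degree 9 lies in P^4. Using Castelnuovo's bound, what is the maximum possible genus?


Castelnuovo's bound: write d - 1 = m(r-1) + epsilon with 0 <= epsilon < r-1.
d - 1 = 9 - 1 = 8
r - 1 = 4 - 1 = 3
8 = 2*3 + 2, so m = 2, epsilon = 2
pi(d, r) = m(m-1)(r-1)/2 + m*epsilon
= 2*1*3/2 + 2*2
= 6/2 + 4
= 3 + 4 = 7

7


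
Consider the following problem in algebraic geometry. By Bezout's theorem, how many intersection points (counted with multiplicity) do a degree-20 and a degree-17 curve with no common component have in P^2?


Bezout's theorem states the intersection count equals the product of degrees.
Intersection count = 20 * 17 = 340

340


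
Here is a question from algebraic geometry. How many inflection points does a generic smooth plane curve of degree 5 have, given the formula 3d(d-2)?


For a general smooth plane curve C of degree d, the inflection points are
the intersection of C with its Hessian curve, which has degree 3(d-2).
By Bezout, the total intersection number is d * 3(d-2) = 5 * 9 = 45.
For a general curve every flex is ordinary, so each contributes
multiplicity 1 to C·Hess(C), and the number of distinct inflection
points is 3d(d-2).
Inflection points = 3*5*(5-2) = 3*5*3 = 45

45


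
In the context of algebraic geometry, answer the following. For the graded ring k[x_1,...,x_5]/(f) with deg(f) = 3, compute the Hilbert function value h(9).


For R = k[x_1,...,x_n]/(f) with f homogeneous of degree e:
The Hilbert series is (1 - t^e)/(1 - t)^n.
So h(d) = C(d+n-1, n-1) - C(d-e+n-1, n-1) for d >= e.
With n=5, e=3, d=9:
C(9+5-1, 5-1) = C(13, 4) = 715
C(9-3+5-1, 5-1) = C(10, 4) = 210
h(9) = 715 - 210 = 505

505


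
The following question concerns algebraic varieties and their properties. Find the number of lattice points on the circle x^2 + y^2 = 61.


Systematically check integer values of x where x^2 <= 61.
For each valid x, check if 61 - x^2 is a perfect square.
x=5: 61 - 25 = 36, sqrt = 6 (valid)
x=6: 61 - 36 = 25, sqrt = 5 (valid)
Total integer solutions found: 8

8


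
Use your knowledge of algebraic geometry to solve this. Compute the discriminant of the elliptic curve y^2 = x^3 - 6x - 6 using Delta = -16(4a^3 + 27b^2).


Compute each component:
4a^3 = 4*(-6)^3 = 4*(-216) = -864
27b^2 = 27*(-6)^2 = 27*36 = 972
4a^3 + 27b^2 = -864 + 972 = 108
Delta = -16*108 = -1728

-1728


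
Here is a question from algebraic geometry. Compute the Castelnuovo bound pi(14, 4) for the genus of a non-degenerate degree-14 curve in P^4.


Castelnuovo's bound: write d - 1 = m(r-1) + epsilon with 0 <= epsilon < r-1.
d - 1 = 14 - 1 = 13
r - 1 = 4 - 1 = 3
13 = 4*3 + 1, so m = 4, epsilon = 1
pi(d, r) = m(m-1)(r-1)/2 + m*epsilon
= 4*3*3/2 + 4*1
= 36/2 + 4
= 18 + 4 = 22

22


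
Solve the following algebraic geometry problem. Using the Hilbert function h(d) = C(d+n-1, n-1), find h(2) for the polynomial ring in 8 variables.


The Hilbert function for the polynomial ring in 8 variables is:
h(d) = C(d+n-1, n-1)
h(2) = C(2+8-1, 8-1) = C(9, 7)
= 9! / (7! * 2!)
= 36

36


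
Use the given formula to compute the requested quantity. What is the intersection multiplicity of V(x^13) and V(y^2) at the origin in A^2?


The intersection multiplicity of V(x^a) and V(y^b) at the origin is:
I(O; V(x^13), V(y^2)) = dim_k(k[x,y]/(x^13, y^2))
A basis for k[x,y]/(x^13, y^2) is the set of monomials x^i * y^j
where 0 <= i < 13 and 0 <= j < 2.
The number of such monomials is 13 * 2 = 26

26


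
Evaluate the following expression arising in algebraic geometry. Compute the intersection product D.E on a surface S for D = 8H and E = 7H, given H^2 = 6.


Using bilinearity of the intersection pairing on a surface S:
(aH).(bH) = ab * (H.H)
We have H^2 = 6.
D.E = (8H).(7H) = 8*7*6
= 56*6
= 336

336


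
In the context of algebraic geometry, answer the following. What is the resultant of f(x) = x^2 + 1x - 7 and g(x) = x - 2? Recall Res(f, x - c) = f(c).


For Res(f, x - c), we evaluate f at x = c.
f(2) = 2^2 + 1*2 - 7
= 4 + 2 - 7
= 6 - 7 = -1
Res(f, g) = -1

-1


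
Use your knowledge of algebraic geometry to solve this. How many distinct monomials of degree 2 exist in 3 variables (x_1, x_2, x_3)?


The number of degree-2 monomials in 3 variables is C(d+n-1, n-1).
= C(2+3-1, 3-1) = C(4, 2)
= 6

6


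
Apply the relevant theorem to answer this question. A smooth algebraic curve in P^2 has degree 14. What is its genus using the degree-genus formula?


Using the genus formula for smooth plane curves:
g = (d-1)(d-2)/2
g = (14-1)(14-2)/2
g = 13*12/2
g = 156/2 = 78

78


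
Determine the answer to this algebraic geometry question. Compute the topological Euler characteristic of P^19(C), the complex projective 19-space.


The complex projective space P^19 has one cell in each even real dimension 0, 2, ..., 38.
The cohomology groups are H^{2k}(P^19) = Z for k = 0,...,19, and 0 otherwise.
Euler characteristic = sum of Betti numbers = 1 per even-dimensional cohomology group.
chi(P^19) = 19 + 1 = 20

20


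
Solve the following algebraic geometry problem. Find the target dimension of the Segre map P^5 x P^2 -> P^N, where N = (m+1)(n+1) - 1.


The Segre embedding maps P^m x P^n into P^N via
all products of coordinates from each factor.
N = (m+1)(n+1) - 1
N = (5+1)(2+1) - 1
N = 6*3 - 1
N = 18 - 1 = 17

17


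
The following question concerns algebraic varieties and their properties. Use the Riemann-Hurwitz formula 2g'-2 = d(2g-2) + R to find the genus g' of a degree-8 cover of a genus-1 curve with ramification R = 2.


Riemann-Hurwitz formula: 2g' - 2 = d(2g - 2) + R
Given: d = 8, g = 1, R = 2
2g' - 2 = 8*(2*1 - 2) + 2
2g' - 2 = 8*0 + 2
2g' - 2 = 0 + 2 = 2
2g' = 4
g' = 2

2


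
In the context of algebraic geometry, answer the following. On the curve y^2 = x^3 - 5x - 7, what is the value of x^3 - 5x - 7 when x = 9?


Compute x^3 - 5x - 7 at x = 9:
x^3 = 9^3 = 729
(-5)*x = (-5)*9 = -45
Sum: 729 - 45 - 7 = 677

677


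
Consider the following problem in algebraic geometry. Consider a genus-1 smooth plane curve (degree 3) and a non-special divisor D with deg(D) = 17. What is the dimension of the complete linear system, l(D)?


First, compute the genus of a smooth plane curve of degree 3:
g = (d-1)(d-2)/2 = (3-1)(3-2)/2 = 1
For a non-special divisor D (i.e., h^1(D) = 0), Riemann-Roch gives:
l(D) = deg(D) - g + 1
Since deg(D) = 17 >= 2g - 1 = 1, D is non-special.
l(D) = 17 - 1 + 1 = 17

17


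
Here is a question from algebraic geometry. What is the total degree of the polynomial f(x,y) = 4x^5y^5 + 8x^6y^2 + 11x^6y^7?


Examine each term for its total degree (sum of exponents).
  Term '4x^5y^5' has total degree 5+5 = 10.
  Term '8x^6y^2' has total degree 6+2 = 8.
  Term '11x^6y^7' has total degree 6+7 = 13.
The maximum total degree among all terms is 13.

13


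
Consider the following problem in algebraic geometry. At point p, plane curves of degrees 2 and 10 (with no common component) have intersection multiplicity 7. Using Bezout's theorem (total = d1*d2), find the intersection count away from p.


By Bezout's theorem, the total intersection number is d1 * d2.
Total = 2 * 10 = 20
Intersection multiplicity at p = 7
Remaining intersections = 20 - 7 = 13

13


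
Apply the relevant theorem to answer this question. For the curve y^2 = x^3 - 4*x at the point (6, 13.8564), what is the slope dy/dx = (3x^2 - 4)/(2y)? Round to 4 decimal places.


Using implicit differentiation of y^2 = x^3 - 4*x:
2y * dy/dx = 3x^2 - 4
dy/dx = (3x^2 - 4)/(2y)
Numerator: 3*6^2 - 4 = 104
Denominator: 2*13.8564 = 27.7128
dy/dx = 104/27.7128 = 3.7528

3.7528


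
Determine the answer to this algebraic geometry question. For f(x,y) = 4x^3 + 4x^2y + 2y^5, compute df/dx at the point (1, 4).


df/dx = 3*4*x^2 + 2*4*x^1*y
At (1,4): 3*4*1^2 + 2*4*1^1*4
= 12 + 32
= 44

44


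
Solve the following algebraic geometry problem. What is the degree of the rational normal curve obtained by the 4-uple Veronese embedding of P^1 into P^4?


The rational normal curve in P^4 is the image of P^1 under the 4-uple Veronese.
A general hyperplane in P^4 pulls back to a degree-4 form on P^1, which has 4 zeros,
so the curve meets a general hyperplane in 4 points. Degree = 4.

4


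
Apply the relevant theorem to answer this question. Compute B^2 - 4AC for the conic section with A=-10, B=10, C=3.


The discriminant of a conic Ax^2 + Bxy + Cy^2 + ... = 0 is B^2 - 4AC.
B^2 = 10^2 = 100
4AC = 4*(-10)*3 = -120
Discriminant = 100 + 120 = 220

220


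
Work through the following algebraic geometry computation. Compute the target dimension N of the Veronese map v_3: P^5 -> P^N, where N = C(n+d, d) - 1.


The Veronese embedding v_d: P^n -> P^N maps each point to all
degree-d monomials in n+1 homogeneous coordinates.
N = C(n+d, d) - 1
N = C(5+3, 3) - 1
N = C(8, 3) - 1
C(8, 3) = 56
N = 56 - 1 = 55

55


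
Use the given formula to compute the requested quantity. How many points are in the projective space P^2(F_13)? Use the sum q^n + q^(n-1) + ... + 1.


P^2(F_13) has (q^(n+1) - 1)/(q - 1) points.
= 13^2 + 13^1 + 13^0
= 169 + 13 + 1
= 183

183


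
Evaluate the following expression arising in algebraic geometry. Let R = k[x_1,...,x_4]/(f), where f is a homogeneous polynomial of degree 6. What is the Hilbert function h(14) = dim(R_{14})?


For R = k[x_1,...,x_n]/(f) with f homogeneous of degree e:
The Hilbert series is (1 - t^e)/(1 - t)^n.
So h(d) = C(d+n-1, n-1) - C(d-e+n-1, n-1) for d >= e.
With n=4, e=6, d=14:
C(14+4-1, 4-1) = C(17, 3) = 680
C(14-6+4-1, 4-1) = C(11, 3) = 165
h(14) = 680 - 165 = 515

515


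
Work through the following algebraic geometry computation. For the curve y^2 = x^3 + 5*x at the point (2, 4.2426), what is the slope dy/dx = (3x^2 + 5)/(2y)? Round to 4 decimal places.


Using implicit differentiation of y^2 = x^3 + 5*x:
2y * dy/dx = 3x^2 + 5
dy/dx = (3x^2 + 5)/(2y)
Numerator: 3*2^2 + 5 = 17
Denominator: 2*4.2426 = 8.4852
dy/dx = 17/8.4852 = 2.0035

2.0035


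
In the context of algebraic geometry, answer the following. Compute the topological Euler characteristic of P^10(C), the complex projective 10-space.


The complex projective space P^10 has one cell in each even real dimension 0, 2, ..., 20.
The cohomology groups are H^{2k}(P^10) = Z for k = 0,...,10, and 0 otherwise.
Euler characteristic = sum of Betti numbers = 1 per even-dimensional cohomology group.
chi(P^10) = 10 + 1 = 11

11


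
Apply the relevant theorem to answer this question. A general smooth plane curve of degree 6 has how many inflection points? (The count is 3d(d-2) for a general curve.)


For a general smooth plane curve C of degree d, the inflection points are
the intersection of C with its Hessian curve, which has degree 3(d-2).
By Bezout, the total intersection number is d * 3(d-2) = 6 * 12 = 72.
For a general curve every flex is ordinary, so each contributes
multiplicity 1 to C·Hess(C), and the number of distinct inflection
points is 3d(d-2).
Inflection points = 3*6*(6-2) = 3*6*4 = 72

72


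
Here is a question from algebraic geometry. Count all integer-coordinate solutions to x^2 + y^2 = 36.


Systematically check integer values of x where x^2 <= 36.
For each valid x, check if 36 - x^2 is a perfect square.
x=0: 36 - 0 = 36, sqrt = 6 (valid)
x=6: 36 - 36 = 0, sqrt = 0 (valid)
Total integer solutions found: 4

4


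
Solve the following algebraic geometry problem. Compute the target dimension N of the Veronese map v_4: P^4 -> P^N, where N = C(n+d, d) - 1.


The Veronese embedding v_d: P^n -> P^N maps each point to all
degree-d monomials in n+1 homogeneous coordinates.
N = C(n+d, d) - 1
N = C(4+4, 4) - 1
N = C(8, 4) - 1
C(8, 4) = 70
N = 70 - 1 = 69

69


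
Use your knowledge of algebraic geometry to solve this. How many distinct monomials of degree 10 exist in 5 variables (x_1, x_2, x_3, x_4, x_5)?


The number of degree-10 monomials in 5 variables is C(d+n-1, n-1).
= C(10+5-1, 5-1) = C(14, 4)
= 1001

1001


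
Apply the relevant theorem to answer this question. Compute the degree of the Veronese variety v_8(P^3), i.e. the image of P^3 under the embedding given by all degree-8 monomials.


The Veronese variety v_8(P^3) has degree d^r.
d^r = 8^3 = 512

512


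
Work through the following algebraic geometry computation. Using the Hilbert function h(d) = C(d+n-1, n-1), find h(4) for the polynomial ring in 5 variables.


The Hilbert function for the polynomial ring in 5 variables is:
h(d) = C(d+n-1, n-1)
h(4) = C(4+5-1, 5-1) = C(8, 4)
= 8! / (4! * 4!)
= 70

70


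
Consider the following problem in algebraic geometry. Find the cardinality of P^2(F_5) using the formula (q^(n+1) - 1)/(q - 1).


P^2(F_5) has (q^(n+1) - 1)/(q - 1) points.
= 5^2 + 5^1 + 5^0
= 25 + 5 + 1
= 31

31


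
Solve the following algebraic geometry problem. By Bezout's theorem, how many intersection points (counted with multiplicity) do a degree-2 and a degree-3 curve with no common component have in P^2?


Bezout's theorem states the intersection count equals the product of degrees.
Intersection count = 2 * 3 = 6

6


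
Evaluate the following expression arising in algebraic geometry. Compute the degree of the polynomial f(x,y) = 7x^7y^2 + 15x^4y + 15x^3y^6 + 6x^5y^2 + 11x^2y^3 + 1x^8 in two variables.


Examine each term for its total degree (sum of exponents).
  Term '7x^7y^2' has total degree 7+2 = 9.
  Term '15x^4y' has total degree 4+1 = 5.
  Term '15x^3y^6' has total degree 3+6 = 9.
  Term '6x^5y^2' has total degree 5+2 = 7.
  Term '11x^2y^3' has total degree 2+3 = 5.
  Term '1x^8' has total degree 8+0 = 8.
The maximum total degree among all terms is 9.

9


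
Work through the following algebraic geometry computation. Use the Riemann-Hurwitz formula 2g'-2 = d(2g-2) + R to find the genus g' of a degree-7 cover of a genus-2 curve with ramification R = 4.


Riemann-Hurwitz formula: 2g' - 2 = d(2g - 2) + R
Given: d = 7, g = 2, R = 4
2g' - 2 = 7*(2*2 - 2) + 4
2g' - 2 = 7*2 + 4
2g' - 2 = 14 + 4 = 18
2g' = 20
g' = 10

10


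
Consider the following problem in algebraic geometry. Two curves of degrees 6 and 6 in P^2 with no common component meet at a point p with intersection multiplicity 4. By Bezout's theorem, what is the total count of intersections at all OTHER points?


By Bezout's theorem, the total intersection number is d1 * d2.
Total = 6 * 6 = 36
Intersection multiplicity at p = 4
Remaining intersections = 36 - 4 = 32

32


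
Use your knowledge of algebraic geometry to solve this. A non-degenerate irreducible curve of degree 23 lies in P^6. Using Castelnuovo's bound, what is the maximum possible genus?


Castelnuovo's bound: write d - 1 = m(r-1) + epsilon with 0 <= epsilon < r-1.
d - 1 = 23 - 1 = 22
r - 1 = 6 - 1 = 5
22 = 4*5 + 2, so m = 4, epsilon = 2
pi(d, r) = m(m-1)(r-1)/2 + m*epsilon
= 4*3*5/2 + 4*2
= 60/2 + 8
= 30 + 8 = 38

38


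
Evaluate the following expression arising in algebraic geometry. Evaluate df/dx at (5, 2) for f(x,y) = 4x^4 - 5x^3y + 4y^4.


df/dx = 4*4*x^3 + 3*(-5)*x^2*y
At (5,2): 4*4*5^3 + 3*(-5)*5^2*2
= 2000 - 750
= 1250

1250


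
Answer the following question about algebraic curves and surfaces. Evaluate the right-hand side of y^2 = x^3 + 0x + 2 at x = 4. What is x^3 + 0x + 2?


Compute x^3 + 0x + 2 at x = 4:
x^3 = 4^3 = 64
0*x = 0*4 = 0
Sum: 64 + 0 + 2 = 66

66


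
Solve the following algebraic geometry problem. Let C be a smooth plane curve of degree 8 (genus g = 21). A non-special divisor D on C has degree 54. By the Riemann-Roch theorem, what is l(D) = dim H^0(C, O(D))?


First, compute the genus of a smooth plane curve of degree 8:
g = (d-1)(d-2)/2 = (8-1)(8-2)/2 = 21
For a non-special divisor D (i.e., h^1(D) = 0), Riemann-Roch gives:
l(D) = deg(D) - g + 1
Since deg(D) = 54 >= 2g - 1 = 41, D is non-special.
l(D) = 54 - 21 + 1 = 34

34


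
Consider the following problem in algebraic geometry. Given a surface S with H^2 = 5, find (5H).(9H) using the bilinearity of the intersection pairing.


Using bilinearity of the intersection pairing on a surface S:
(aH).(bH) = ab * (H.H)
We have H^2 = 5.
D.E = (5H).(9H) = 5*9*5
= 45*5
= 225

225


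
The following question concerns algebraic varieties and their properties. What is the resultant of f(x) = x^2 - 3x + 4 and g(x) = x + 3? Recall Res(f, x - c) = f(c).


For Res(f, x - c), we evaluate f at x = c.
f(-3) = (-3)^2 - 3*(-3) + 4
= 9 + 9 + 4
= 18 + 4 = 22
Res(f, g) = 22

22


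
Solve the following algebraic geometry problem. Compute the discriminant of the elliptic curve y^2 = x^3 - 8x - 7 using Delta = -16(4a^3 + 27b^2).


Compute each component:
4a^3 = 4*(-8)^3 = 4*(-512) = -2048
27b^2 = 27*(-7)^2 = 27*49 = 1323
4a^3 + 27b^2 = -2048 + 1323 = -725
Delta = -16*(-725) = 11600

11600


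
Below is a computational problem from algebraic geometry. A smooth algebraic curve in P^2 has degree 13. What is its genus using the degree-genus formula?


Using the genus formula for smooth plane curves:
g = (d-1)(d-2)/2
g = (13-1)(13-2)/2
g = 12*11/2
g = 132/2 = 66

66


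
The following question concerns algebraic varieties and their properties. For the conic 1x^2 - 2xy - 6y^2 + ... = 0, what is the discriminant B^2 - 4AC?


The discriminant of a conic Ax^2 + Bxy + Cy^2 + ... = 0 is B^2 - 4AC.
B^2 = (-2)^2 = 4
4AC = 4*1*(-6) = -24
Discriminant = 4 + 24 = 28

28


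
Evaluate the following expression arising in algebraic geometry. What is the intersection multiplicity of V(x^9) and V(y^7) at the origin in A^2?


The intersection multiplicity of V(x^a) and V(y^b) at the origin is:
I(O; V(x^9), V(y^7)) = dim_k(k[x,y]/(x^9, y^7))
A basis for k[x,y]/(x^9, y^7) is the set of monomials x^i * y^j
where 0 <= i < 9 and 0 <= j < 7.
The number of such monomials is 9 * 7 = 63

63


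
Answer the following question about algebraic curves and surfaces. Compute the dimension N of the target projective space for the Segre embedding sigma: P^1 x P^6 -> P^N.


The Segre embedding maps P^m x P^n into P^N via
all products of coordinates from each factor.
N = (m+1)(n+1) - 1
N = (1+1)(6+1) - 1
N = 2*7 - 1
N = 14 - 1 = 13

13


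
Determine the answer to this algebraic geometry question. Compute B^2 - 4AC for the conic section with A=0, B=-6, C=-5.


The discriminant of a conic Ax^2 + Bxy + Cy^2 + ... = 0 is B^2 - 4AC.
B^2 = (-6)^2 = 36
4AC = 4*0*(-5) = 0
Discriminant = 36 + 0 = 36

36


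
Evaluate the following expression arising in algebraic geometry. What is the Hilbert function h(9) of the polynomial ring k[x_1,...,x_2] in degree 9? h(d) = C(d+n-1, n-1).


The Hilbert function for the polynomial ring in 2 variables is:
h(d) = C(d+n-1, n-1)
h(9) = C(9+2-1, 2-1) = C(10, 1)
= 10! / (1! * 9!)
= 10

10


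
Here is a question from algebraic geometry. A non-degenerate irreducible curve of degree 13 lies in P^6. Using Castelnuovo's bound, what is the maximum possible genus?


Castelnuovo's bound: write d - 1 = m(r-1) + epsilon with 0 <= epsilon < r-1.
d - 1 = 13 - 1 = 12
r - 1 = 6 - 1 = 5
12 = 2*5 + 2, so m = 2, epsilon = 2
pi(d, r) = m(m-1)(r-1)/2 + m*epsilon
= 2*1*5/2 + 2*2
= 10/2 + 4
= 5 + 4 = 9

9


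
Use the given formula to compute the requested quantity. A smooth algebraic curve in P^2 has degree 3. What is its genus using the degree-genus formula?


Using the genus formula for smooth plane curves:
g = (d-1)(d-2)/2
g = (3-1)(3-2)/2
g = 2*1/2
g = 2/2 = 1

1


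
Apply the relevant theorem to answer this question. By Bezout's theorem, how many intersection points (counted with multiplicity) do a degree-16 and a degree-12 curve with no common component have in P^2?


Bezout's theorem states the intersection count equals the product of degrees.
Intersection count = 16 * 12 = 192

192


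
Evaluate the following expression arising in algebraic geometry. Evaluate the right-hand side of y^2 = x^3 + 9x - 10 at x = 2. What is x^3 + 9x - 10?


Compute x^3 + 9x - 10 at x = 2:
x^3 = 2^3 = 8
9*x = 9*2 = 18
Sum: 8 + 18 - 10 = 16

16


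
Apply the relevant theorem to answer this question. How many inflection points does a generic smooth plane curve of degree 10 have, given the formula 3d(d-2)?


For a general smooth plane curve C of degree d, the inflection points are
the intersection of C with its Hessian curve, which has degree 3(d-2).
By Bezout, the total intersection number is d * 3(d-2) = 10 * 24 = 240.
For a general curve every flex is ordinary, so each contributes
multiplicity 1 to C·Hess(C), and the number of distinct inflection
points is 3d(d-2).
Inflection points = 3*10*(10-2) = 3*10*8 = 240

240


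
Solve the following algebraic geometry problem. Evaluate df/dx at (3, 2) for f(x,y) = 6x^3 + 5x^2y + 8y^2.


df/dx = 3*6*x^2 + 2*5*x^1*y
At (3,2): 3*6*3^2 + 2*5*3^1*2
= 162 + 60
= 222

222


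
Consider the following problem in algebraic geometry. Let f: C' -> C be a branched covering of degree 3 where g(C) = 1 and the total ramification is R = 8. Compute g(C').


Riemann-Hurwitz formula: 2g' - 2 = d(2g - 2) + R
Given: d = 3, g = 1, R = 8
2g' - 2 = 3*(2*1 - 2) + 8
2g' - 2 = 3*0 + 8
2g' - 2 = 0 + 8 = 8
2g' = 10
g' = 5

5


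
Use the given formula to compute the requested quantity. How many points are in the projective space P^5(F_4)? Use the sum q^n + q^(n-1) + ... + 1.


P^5(F_4) has (q^(n+1) - 1)/(q - 1) points.
= 4^5 + 4^4 + 4^3 + 4^2 + 4^1 + 4^0
= 1024 + 256 + 64 + 16 + 4 + 1
= 1365

1365


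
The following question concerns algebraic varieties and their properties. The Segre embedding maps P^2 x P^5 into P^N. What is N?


The Segre embedding maps P^m x P^n into P^N via
all products of coordinates from each factor.
N = (m+1)(n+1) - 1
N = (2+1)(5+1) - 1
N = 3*6 - 1
N = 18 - 1 = 17

17


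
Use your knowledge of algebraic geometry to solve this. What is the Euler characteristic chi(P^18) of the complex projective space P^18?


The complex projective space P^18 has one cell in each even real dimension 0, 2, ..., 36.
The cohomology groups are H^{2k}(P^18) = Z for k = 0,...,18, and 0 otherwise.
Euler characteristic = sum of Betti numbers = 1 per even-dimensional cohomology group.
chi(P^18) = 18 + 1 = 19

19


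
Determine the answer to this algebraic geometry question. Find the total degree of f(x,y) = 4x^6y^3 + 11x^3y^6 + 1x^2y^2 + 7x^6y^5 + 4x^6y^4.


Examine each term for its total degree (sum of exponents).
  Term '4x^6y^3' has total degree 6+3 = 9.
  Term '11x^3y^6' has total degree 3+6 = 9.
  Term '1x^2y^2' has total degree 2+2 = 4.
  Term '7x^6y^5' has total degree 6+5 = 11.
  Term '4x^6y^4' has total degree 6+4 = 10.
The maximum total degree among all terms is 11.

11


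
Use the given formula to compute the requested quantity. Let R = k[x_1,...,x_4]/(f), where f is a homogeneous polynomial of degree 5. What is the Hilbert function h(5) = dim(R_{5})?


For R = k[x_1,...,x_n]/(f) with f homogeneous of degree e:
The Hilbert series is (1 - t^e)/(1 - t)^n.
So h(d) = C(d+n-1, n-1) - C(d-e+n-1, n-1) for d >= e.
With n=4, e=5, d=5:
C(5+4-1, 4-1) = C(8, 3) = 56
C(5-5+4-1, 4-1) = C(3, 3) = 1
h(5) = 56 - 1 = 55

55
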